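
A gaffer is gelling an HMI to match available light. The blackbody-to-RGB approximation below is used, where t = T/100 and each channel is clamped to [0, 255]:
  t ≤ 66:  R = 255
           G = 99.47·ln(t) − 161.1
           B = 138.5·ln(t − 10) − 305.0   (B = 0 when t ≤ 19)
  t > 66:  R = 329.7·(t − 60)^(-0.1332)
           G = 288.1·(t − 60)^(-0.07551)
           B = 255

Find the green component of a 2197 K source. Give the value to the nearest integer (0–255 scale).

t = 2197/100 = 21.97; the t ≤ 66 branch applies.
G = 99.47·ln 21.97 − 161.1 = 99.47·3.0897 − 161.1 = 146.230.
Rounded: 146.

146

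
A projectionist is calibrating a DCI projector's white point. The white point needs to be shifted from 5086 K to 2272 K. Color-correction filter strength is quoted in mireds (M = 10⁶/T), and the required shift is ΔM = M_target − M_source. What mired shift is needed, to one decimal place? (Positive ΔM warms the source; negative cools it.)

+243.5 mireds

M_source = 10⁶/5086 = 196.618; M_target = 10⁶/2272 = 440.141.
ΔM = 440.141 − 196.618 = 243.523 → +243.5 mireds, a warming shift.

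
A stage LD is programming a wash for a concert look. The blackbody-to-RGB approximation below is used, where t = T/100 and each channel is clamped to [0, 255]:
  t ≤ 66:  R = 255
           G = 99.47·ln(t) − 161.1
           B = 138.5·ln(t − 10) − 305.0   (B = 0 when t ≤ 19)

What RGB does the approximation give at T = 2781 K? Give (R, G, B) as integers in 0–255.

t = 2781/100 = 27.81; the t ≤ 66 branch applies.
R = 255 by definition for t ≤ 66.
G = 99.47·ln 27.81 − 161.1 = 99.47·3.3254 − 161.1 = 169.677.
B = 138.5·ln(27.81 − 10) − 305.0 = 138.5·ln 17.81 − 305.0 = 138.5·2.8798 − 305.0 = 93.847.
Rounded: (255, 170, 94).

(255, 170, 94)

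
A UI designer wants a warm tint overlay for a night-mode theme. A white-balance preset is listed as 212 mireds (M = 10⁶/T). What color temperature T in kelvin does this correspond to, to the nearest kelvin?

4717 K

T = 10⁶ / 212 = 4716.98 K → 4717 K.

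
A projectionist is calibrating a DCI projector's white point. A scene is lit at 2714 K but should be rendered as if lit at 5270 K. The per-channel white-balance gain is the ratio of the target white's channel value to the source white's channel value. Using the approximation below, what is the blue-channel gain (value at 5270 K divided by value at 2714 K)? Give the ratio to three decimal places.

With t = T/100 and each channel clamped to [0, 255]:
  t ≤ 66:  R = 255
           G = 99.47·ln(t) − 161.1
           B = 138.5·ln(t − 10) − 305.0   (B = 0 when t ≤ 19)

2.428

At 2714 K (t = 27.14):
  B = 138.5·ln(27.14 − 10) − 305.0 = 138.5·ln 17.14 − 305.0 = 138.5·2.8414 − 305.0 = 88.536.
At 5270 K (t = 52.7):
  B = 138.5·ln(52.7 − 10) − 305.0 = 138.5·ln 42.7 − 305.0 = 138.5·3.7542 − 305.0 = 214.957.
Gain = 214.957 / 88.536 = 2.4279 → 2.428.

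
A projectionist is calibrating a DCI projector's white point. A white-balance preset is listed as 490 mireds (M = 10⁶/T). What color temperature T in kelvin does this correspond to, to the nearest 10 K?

T = 10⁶ / 490 = 2040.82 K → 2040 K.

2040 K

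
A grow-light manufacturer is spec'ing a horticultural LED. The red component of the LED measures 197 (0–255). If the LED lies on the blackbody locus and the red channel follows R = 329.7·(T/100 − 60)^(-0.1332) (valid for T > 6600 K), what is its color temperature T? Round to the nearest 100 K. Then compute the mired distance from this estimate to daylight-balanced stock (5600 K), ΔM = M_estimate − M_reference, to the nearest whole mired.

(t − 60)^(-0.1332) = 197/329.7 = 0.59751.
t − 60 = 0.59751^(1/-0.1332) = 0.59751^(-7.508) = 47.761, so t = 107.761.
T = 100·t = 10776 K → 10800 K to the nearest 100 K.
M_estimate = 10⁶/10800 = 92.59; M_reference = 10⁶/5600 = 178.57.
ΔM = 92.59 − 178.57 = -85.98 → -86 mireds.

-86 mireds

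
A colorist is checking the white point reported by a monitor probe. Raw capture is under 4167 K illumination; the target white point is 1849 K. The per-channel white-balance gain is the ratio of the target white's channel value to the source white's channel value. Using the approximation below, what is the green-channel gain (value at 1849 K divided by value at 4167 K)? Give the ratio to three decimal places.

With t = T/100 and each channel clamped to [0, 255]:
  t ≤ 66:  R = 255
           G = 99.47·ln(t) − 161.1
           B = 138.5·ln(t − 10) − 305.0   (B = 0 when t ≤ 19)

0.615

At 4167 K (t = 41.67):
  G = 99.47·ln 41.67 − 161.1 = 99.47·3.7298 − 161.1 = 209.901.
At 1849 K (t = 18.49):
  G = 99.47·ln 18.49 − 161.1 = 99.47·2.9172 − 161.1 = 129.077.
Gain = 129.077 / 209.901 = 0.6149 → 0.615.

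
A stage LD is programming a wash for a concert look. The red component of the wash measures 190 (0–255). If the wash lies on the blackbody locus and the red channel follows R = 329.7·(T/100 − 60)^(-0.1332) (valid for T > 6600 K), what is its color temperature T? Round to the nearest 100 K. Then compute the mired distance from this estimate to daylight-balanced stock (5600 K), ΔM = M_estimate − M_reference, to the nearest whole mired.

(t − 60)^(-0.1332) = 190/329.7 = 0.57628.
t − 60 = 0.57628^(1/-0.1332) = 0.57628^(-7.508) = 62.667, so t = 122.667.
T = 100·t = 12267 K → 12300 K to the nearest 100 K.
M_estimate = 10⁶/12300 = 81.30; M_reference = 10⁶/5600 = 178.57.
ΔM = 81.30 − 178.57 = -97.27 → -97 mireds.

-97 mireds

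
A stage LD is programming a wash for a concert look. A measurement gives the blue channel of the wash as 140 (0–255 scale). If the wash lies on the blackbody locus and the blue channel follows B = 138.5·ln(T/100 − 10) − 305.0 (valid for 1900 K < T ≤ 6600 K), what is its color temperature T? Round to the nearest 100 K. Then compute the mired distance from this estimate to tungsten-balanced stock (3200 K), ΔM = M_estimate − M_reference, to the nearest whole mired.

-27 mireds

ln(t − 10) = (140 + 305.0) / 138.5 = 3.2130.
t − 10 = e^3.2130 = 24.853, so t = 34.853.
T = 100·t = 3485 K → 3500 K to the nearest 100 K.
M_estimate = 10⁶/3500 = 285.71; M_reference = 10⁶/3200 = 312.50.
ΔM = 285.71 − 312.50 = -26.79 → -27 mireds.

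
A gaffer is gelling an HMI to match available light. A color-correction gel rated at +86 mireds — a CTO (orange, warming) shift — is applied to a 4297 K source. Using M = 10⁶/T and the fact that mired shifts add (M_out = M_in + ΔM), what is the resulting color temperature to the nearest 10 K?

M_in = 10⁶/4297 = 232.72 mireds.
M_out = 232.72 + (+86) = 318.72 mireds.
T_out = 10⁶/318.72 = 3137.5 K → 3140 K.

3140 K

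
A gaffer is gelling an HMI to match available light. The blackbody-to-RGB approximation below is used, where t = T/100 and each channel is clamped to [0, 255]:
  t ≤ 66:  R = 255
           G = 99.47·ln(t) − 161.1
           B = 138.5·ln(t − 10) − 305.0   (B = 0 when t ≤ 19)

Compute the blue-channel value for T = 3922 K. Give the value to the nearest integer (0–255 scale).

t = 3922/100 = 39.22; the t ≤ 66 branch applies.
B = 138.5·ln(39.22 − 10) − 305.0 = 138.5·ln 29.22 − 305.0 = 138.5·3.3749 − 305.0 = 162.417.
Rounded: 162.

162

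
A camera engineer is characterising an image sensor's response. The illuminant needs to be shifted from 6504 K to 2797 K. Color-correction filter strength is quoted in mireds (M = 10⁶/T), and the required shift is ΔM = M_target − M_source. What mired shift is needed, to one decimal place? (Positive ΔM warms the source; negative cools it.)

+203.8 mireds

M_source = 10⁶/6504 = 153.752; M_target = 10⁶/2797 = 357.526.
ΔM = 357.526 − 153.752 = 203.774 → +203.8 mireds, a warming shift.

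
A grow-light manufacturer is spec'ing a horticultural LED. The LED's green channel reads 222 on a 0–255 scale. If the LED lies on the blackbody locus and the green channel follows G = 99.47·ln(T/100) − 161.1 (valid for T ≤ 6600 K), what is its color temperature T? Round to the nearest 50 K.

ln t = (222 + 161.1) / 99.47 = 3.8514.
t = e^3.8514 = 47.059.
T = 100·t = 4706 K → 4700 K to the nearest 50 K.

4700 K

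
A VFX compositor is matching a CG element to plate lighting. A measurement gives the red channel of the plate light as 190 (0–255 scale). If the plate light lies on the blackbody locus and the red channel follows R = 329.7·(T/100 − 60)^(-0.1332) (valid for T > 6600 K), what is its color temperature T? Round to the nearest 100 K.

(t − 60)^(-0.1332) = 190/329.7 = 0.57628.
t − 60 = 0.57628^(1/-0.1332) = 0.57628^(-7.508) = 62.667, so t = 122.667.
T = 100·t = 12267 K → 12300 K to the nearest 100 K.

12300 K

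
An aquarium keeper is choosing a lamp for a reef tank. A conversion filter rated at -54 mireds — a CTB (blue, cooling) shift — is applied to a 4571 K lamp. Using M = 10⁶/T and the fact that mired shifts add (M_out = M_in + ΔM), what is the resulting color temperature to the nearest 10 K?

M_in = 10⁶/4571 = 218.77 mireds.
M_out = 218.77 + (-54) = 164.77 mireds.
T_out = 10⁶/164.77 = 6069.0 K → 6070 K.

6070 K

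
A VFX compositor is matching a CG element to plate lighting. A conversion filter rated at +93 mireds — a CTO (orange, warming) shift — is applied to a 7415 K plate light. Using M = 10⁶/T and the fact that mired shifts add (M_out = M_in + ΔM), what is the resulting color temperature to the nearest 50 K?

M_in = 10⁶/7415 = 134.86 mireds.
M_out = 134.86 + (+93) = 227.86 mireds.
T_out = 10⁶/227.86 = 4388.6 K → 4400 K.

4400 K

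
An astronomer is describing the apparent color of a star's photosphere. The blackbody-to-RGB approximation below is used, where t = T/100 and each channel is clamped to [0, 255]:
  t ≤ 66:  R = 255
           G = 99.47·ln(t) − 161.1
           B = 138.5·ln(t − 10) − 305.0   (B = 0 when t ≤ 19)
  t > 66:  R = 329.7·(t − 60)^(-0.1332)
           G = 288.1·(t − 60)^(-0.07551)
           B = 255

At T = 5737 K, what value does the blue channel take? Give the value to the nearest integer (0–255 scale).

229

t = 5737/100 = 57.37; the t ≤ 66 branch applies.
B = 138.5·ln(57.37 − 10) − 305.0 = 138.5·ln 47.37 − 305.0 = 138.5·3.8580 − 305.0 = 229.331.
Rounded: 229.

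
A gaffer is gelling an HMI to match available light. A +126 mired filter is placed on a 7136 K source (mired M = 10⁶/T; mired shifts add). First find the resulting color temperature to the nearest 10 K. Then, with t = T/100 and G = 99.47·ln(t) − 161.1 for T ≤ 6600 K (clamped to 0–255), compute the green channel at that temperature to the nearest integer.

M_in = 10⁶/7136 = 140.13; M_out = 140.13 + (+126) = 266.13.
T_out = 10⁶/266.13 = 3757.5 K → 3760 K; t = 37.6.
G = 99.47·ln 37.6 − 161.1 = 99.47·3.6270 − 161.1 = 199.678.
Rounded: 200.

200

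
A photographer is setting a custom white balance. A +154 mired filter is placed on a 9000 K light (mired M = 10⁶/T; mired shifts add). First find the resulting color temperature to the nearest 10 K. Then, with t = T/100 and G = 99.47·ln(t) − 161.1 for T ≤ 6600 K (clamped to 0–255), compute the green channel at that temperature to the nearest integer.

M_in = 10⁶/9000 = 111.11; M_out = 111.11 + (+154) = 265.11.
T_out = 10⁶/265.11 = 3772.0 K → 3770 K; t = 37.7.
G = 99.47·ln 37.7 − 161.1 = 99.47·3.6297 − 161.1 = 199.942.
Rounded: 200.

200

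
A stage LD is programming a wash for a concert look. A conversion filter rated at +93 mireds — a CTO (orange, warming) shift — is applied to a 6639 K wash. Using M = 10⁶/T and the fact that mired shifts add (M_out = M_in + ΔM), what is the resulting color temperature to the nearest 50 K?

4100 K

M_in = 10⁶/6639 = 150.63 mireds.
M_out = 150.63 + (+93) = 243.63 mireds.
T_out = 10⁶/243.63 = 4104.7 K → 4100 K.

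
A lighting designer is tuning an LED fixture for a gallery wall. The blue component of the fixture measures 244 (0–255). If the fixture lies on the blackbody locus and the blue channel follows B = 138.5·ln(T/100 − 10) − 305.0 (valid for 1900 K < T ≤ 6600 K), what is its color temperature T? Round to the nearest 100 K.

ln(t − 10) = (244 + 305.0) / 138.5 = 3.9639.
t − 10 = e^3.9639 = 52.662, so t = 62.662.
T = 100·t = 6266 K → 6300 K to the nearest 100 K.

6300 K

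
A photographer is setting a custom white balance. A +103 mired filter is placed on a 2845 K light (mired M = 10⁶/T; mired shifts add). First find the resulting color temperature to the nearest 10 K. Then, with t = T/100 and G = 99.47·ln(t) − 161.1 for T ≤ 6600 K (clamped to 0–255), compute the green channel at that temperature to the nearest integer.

M_in = 10⁶/2845 = 351.49; M_out = 351.49 + (+103) = 454.49.
T_out = 10⁶/454.49 = 2200.2 K → 2200 K; t = 22.
G = 99.47·ln 22 − 161.1 = 99.47·3.0910 − 161.1 = 146.366.
Rounded: 146.

146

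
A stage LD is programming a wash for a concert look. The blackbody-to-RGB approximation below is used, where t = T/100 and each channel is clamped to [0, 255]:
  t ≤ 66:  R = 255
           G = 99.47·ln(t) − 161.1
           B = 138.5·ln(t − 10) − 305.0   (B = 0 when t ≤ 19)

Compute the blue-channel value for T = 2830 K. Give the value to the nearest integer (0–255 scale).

t = 2830/100 = 28.3; the t ≤ 66 branch applies.
B = 138.5·ln(28.3 − 10) − 305.0 = 138.5·ln 18.3 − 305.0 = 138.5·2.9069 − 305.0 = 97.606.
Rounded: 98.

98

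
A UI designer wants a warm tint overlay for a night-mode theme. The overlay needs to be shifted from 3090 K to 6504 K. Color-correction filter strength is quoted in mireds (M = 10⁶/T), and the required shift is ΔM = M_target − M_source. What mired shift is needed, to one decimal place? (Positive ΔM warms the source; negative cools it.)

-169.9 mireds

M_source = 10⁶/3090 = 323.625; M_target = 10⁶/6504 = 153.752.
ΔM = 153.752 − 323.625 = -169.873 → -169.9 mireds, a cooling shift.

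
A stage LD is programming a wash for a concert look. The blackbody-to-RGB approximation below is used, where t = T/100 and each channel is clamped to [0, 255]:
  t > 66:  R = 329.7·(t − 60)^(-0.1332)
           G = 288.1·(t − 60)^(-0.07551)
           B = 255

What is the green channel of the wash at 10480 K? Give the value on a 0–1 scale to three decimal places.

t = 10480/100 = 104.8; the t > 66 branch applies.
G = 288.1·(104.8 − 60)^(-0.07551) = 288.1·44.8^(-0.07551) = 288.1·0.75043 = 216.200.
On a 0–1 scale: 216.200/255 = 0.8478 → 0.848.

0.848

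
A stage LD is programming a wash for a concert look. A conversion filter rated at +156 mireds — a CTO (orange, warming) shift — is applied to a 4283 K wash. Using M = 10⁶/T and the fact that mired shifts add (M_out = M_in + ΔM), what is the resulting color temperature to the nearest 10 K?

M_in = 10⁶/4283 = 233.48 mireds.
M_out = 233.48 + (+156) = 389.48 mireds.
T_out = 10⁶/389.48 = 2567.5 K → 2570 K.

2570 K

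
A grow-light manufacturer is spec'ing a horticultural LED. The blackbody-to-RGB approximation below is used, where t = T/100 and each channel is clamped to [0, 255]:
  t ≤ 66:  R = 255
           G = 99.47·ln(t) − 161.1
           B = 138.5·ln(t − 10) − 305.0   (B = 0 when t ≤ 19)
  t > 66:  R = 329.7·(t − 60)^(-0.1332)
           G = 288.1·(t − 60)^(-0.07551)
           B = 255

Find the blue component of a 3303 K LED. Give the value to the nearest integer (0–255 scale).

129

t = 3303/100 = 33.03; the t ≤ 66 branch applies.
B = 138.5·ln(33.03 − 10) − 305.0 = 138.5·ln 23.03 − 305.0 = 138.5·3.1368 − 305.0 = 129.446.
Rounded: 129.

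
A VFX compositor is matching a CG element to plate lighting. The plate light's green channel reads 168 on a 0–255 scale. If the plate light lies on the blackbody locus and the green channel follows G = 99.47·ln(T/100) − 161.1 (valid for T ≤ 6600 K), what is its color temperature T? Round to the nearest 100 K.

ln t = (168 + 161.1) / 99.47 = 3.3085.
t = e^3.3085 = 27.345.
T = 100·t = 2735 K → 2700 K to the nearest 100 K.

2700 K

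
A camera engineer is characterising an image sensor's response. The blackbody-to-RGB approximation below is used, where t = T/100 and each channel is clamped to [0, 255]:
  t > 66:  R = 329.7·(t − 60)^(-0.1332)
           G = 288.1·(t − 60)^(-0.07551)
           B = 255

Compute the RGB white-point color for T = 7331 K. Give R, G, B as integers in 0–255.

R=234, G=237, B=255

t = 7331/100 = 73.31; the t > 66 branch applies.
R = 329.7·(73.31 − 60)^(-0.1332) = 329.7·13.31^(-0.1332) = 329.7·0.70837 = 233.549.
G = 288.1·(73.31 − 60)^(-0.07551) = 288.1·13.31^(-0.07551) = 288.1·0.82246 = 236.950.
B = 255 by definition for t > 66.
Rounded: (234, 237, 255).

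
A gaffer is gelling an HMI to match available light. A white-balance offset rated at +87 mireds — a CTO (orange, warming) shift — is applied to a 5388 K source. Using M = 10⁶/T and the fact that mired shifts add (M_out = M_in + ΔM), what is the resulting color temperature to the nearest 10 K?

3670 K

M_in = 10⁶/5388 = 185.60 mireds.
M_out = 185.60 + (+87) = 272.60 mireds.
T_out = 10⁶/272.60 = 3668.4 K → 3670 K.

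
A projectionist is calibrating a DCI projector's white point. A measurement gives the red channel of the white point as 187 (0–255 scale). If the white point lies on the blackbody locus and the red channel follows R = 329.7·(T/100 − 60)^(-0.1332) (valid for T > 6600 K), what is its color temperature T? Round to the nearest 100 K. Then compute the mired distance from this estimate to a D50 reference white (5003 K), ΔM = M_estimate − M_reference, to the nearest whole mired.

(t − 60)^(-0.1332) = 187/329.7 = 0.56718.
t − 60 = 0.56718^(1/-0.1332) = 0.56718^(-7.508) = 70.620, so t = 130.620.
T = 100·t = 13062 K → 13100 K to the nearest 100 K.
M_estimate = 10⁶/13100 = 76.34; M_reference = 10⁶/5003 = 199.88.
ΔM = 76.34 − 199.88 = -123.54 → -124 mireds.

-124 mireds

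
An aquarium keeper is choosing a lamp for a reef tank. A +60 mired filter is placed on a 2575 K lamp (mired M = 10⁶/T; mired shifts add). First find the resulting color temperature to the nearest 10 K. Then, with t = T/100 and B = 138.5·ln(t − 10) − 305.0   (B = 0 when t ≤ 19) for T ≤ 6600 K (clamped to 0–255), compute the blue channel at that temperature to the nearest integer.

43

M_in = 10⁶/2575 = 388.35; M_out = 388.35 + (+60) = 448.35.
T_out = 10⁶/448.35 = 2230.4 K → 2230 K; t = 22.3.
B = 138.5·ln(22.3 − 10) − 305.0 = 138.5·ln 12.3 − 305.0 = 138.5·2.5096 − 305.0 = 42.579.
Rounded: 43.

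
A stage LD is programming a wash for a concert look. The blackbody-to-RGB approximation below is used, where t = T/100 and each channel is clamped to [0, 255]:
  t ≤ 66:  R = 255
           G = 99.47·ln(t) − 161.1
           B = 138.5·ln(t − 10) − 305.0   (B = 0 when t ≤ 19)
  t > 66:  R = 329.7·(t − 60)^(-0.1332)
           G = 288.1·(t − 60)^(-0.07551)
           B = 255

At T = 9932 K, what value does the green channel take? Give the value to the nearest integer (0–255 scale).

t = 9932/100 = 99.32; the t > 66 branch applies.
G = 288.1·(99.32 − 60)^(-0.07551) = 288.1·39.32^(-0.07551) = 288.1·0.75786 = 218.340.
Rounded: 218.

218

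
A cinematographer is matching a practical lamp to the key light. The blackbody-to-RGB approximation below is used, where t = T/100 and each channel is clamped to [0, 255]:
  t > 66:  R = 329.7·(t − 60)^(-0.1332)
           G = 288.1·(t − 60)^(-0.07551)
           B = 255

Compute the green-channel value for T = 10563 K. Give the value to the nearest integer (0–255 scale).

216

t = 10563/100 = 105.63; the t > 66 branch applies.
G = 288.1·(105.63 − 60)^(-0.07551) = 288.1·45.63^(-0.07551) = 288.1·0.74939 = 215.900.
Rounded: 216.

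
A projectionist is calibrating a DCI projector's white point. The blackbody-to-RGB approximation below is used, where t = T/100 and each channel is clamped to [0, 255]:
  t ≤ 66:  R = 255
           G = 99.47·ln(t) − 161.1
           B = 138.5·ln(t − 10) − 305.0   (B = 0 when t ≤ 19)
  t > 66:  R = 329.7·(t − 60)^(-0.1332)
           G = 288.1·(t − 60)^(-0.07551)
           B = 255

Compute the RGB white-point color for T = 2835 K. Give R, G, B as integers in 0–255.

t = 2835/100 = 28.35; the t ≤ 66 branch applies.
R = 255 by definition for t ≤ 66.
G = 99.47·ln 28.35 − 161.1 = 99.47·3.3446 − 161.1 = 171.590.
B = 138.5·ln(28.35 − 10) − 305.0 = 138.5·ln 18.35 − 305.0 = 138.5·2.9096 − 305.0 = 97.984.
Rounded: (255, 172, 98).

R=255, G=172, B=98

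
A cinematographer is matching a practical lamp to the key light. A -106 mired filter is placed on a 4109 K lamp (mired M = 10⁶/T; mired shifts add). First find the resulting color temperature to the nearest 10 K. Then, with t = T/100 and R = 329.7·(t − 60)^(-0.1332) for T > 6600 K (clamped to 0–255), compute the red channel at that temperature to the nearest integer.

235

M_in = 10⁶/4109 = 243.37; M_out = 243.37 + (-106) = 137.37.
T_out = 10⁶/137.37 = 7279.7 K → 7280 K; t = 72.8.
R = 329.7·(72.8 − 60)^(-0.1332) = 329.7·12.8^(-0.1332) = 329.7·0.71206 = 234.768.
Rounded: 235.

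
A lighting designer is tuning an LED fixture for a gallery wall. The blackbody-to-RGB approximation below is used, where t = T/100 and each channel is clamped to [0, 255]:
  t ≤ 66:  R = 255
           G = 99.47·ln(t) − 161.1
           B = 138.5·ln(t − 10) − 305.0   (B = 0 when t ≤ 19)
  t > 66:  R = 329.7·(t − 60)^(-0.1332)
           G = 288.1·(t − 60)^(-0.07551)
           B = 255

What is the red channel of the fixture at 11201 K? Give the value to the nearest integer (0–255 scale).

195

t = 11201/100 = 112.01; the t > 66 branch applies.
R = 329.7·(112.01 − 60)^(-0.1332) = 329.7·52.01^(-0.1332) = 329.7·0.59077 = 194.776.
Rounded: 195.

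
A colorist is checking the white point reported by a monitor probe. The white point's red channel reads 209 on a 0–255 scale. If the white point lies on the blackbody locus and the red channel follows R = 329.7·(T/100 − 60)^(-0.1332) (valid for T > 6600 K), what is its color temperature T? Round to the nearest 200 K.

(t − 60)^(-0.1332) = 209/329.7 = 0.63391.
t − 60 = 0.63391^(1/-0.1332) = 0.63391^(-7.508) = 30.639, so t = 90.639.
T = 100·t = 9064 K → 9000 K to the nearest 200 K.

9000 K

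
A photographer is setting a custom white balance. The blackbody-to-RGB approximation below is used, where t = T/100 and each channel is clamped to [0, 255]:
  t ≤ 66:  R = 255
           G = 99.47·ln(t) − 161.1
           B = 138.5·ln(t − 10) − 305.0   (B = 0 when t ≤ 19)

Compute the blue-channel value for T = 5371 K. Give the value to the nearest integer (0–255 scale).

t = 5371/100 = 53.71; the t ≤ 66 branch applies.
B = 138.5·ln(53.71 − 10) − 305.0 = 138.5·ln 43.71 − 305.0 = 138.5·3.7776 − 305.0 = 218.194.
Rounded: 218.

218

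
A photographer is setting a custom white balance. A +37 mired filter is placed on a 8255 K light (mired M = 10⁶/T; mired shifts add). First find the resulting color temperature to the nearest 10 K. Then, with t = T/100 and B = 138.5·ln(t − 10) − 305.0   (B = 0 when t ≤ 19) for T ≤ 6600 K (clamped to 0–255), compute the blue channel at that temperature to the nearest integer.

245

M_in = 10⁶/8255 = 121.14; M_out = 121.14 + (+37) = 158.14.
T_out = 10⁶/158.14 = 6323.6 K → 6320 K; t = 63.2.
B = 138.5·ln(63.2 − 10) − 305.0 = 138.5·ln 53.2 − 305.0 = 138.5·3.9741 − 305.0 = 245.407.
Rounded: 245.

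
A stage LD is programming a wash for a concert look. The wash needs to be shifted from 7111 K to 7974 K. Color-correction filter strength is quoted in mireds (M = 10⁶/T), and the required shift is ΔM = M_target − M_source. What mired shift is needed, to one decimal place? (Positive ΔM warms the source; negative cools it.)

-15.2 mireds

M_source = 10⁶/7111 = 140.627; M_target = 10⁶/7974 = 125.408.
ΔM = 125.408 − 140.627 = -15.220 → -15.2 mireds, a cooling shift.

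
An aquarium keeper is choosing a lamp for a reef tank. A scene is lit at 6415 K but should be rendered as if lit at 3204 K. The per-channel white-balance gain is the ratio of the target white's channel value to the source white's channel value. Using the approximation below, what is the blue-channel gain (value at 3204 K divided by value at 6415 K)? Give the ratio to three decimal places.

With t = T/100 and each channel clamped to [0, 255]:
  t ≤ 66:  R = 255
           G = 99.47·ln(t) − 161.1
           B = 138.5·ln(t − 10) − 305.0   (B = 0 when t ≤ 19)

At 6415 K (t = 64.15):
  B = 138.5·ln(64.15 − 10) − 305.0 = 138.5·ln 54.15 − 305.0 = 138.5·3.9918 − 305.0 = 247.858.
At 3204 K (t = 32.04):
  B = 138.5·ln(32.04 − 10) − 305.0 = 138.5·ln 22.04 − 305.0 = 138.5·3.0929 − 305.0 = 123.361.
Gain = 123.361 / 247.858 = 0.4977 → 0.498.

0.498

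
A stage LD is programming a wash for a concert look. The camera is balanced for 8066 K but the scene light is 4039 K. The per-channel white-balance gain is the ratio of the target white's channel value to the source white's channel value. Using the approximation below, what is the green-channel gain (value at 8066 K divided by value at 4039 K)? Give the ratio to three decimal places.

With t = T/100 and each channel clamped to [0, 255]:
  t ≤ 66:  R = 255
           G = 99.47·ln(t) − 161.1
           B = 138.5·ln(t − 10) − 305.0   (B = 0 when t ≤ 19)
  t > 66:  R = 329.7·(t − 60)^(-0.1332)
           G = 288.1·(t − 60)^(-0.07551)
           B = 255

1.108

At 4039 K (t = 40.39):
  G = 99.47·ln 40.39 − 161.1 = 99.47·3.6986 − 161.1 = 206.798.
At 8066 K (t = 80.66):
  G = 288.1·(80.66 − 60)^(-0.07551) = 288.1·20.66^(-0.07551) = 288.1·0.79560 = 229.212.
Gain = 229.212 / 206.798 = 1.1084 → 1.108.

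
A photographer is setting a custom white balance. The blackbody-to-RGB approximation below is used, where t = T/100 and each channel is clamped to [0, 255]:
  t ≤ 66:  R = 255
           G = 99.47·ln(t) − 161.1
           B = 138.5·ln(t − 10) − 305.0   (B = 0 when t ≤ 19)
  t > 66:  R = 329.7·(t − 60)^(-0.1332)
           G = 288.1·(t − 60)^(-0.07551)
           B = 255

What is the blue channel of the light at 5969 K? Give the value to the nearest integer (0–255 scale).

236

t = 5969/100 = 59.69; the t ≤ 66 branch applies.
B = 138.5·ln(59.69 − 10) − 305.0 = 138.5·ln 49.69 − 305.0 = 138.5·3.9058 − 305.0 = 235.954.
Rounded: 236.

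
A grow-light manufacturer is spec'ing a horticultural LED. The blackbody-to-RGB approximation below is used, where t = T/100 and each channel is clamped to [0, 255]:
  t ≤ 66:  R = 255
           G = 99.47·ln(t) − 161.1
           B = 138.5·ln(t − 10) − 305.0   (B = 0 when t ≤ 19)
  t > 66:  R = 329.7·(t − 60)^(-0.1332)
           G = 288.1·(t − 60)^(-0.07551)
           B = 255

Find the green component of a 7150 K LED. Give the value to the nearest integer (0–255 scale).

t = 7150/100 = 71.5; the t > 66 branch applies.
G = 288.1·(71.5 − 60)^(-0.07551) = 288.1·11.5^(-0.07551) = 288.1·0.83159 = 239.580.
Rounded: 240.

240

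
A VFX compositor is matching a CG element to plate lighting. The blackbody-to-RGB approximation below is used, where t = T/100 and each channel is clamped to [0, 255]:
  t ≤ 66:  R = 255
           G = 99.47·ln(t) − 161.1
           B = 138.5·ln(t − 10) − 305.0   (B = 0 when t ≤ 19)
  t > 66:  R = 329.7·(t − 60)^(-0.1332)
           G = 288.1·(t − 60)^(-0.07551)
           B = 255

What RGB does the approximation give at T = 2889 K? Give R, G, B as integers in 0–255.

R=255, G=173, B=102

t = 2889/100 = 28.89; the t ≤ 66 branch applies.
R = 255 by definition for t ≤ 66.
G = 99.47·ln 28.89 − 161.1 = 99.47·3.3635 − 161.1 = 173.467.
B = 138.5·ln(28.89 − 10) − 305.0 = 138.5·ln 18.89 − 305.0 = 138.5·2.9386 − 305.0 = 102.001.
Rounded: (255, 173, 102).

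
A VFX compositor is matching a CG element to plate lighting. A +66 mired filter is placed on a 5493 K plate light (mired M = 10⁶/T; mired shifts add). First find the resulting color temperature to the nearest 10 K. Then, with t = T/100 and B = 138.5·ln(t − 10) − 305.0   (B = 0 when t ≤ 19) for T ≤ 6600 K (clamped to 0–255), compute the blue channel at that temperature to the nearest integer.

167

M_in = 10⁶/5493 = 182.05; M_out = 182.05 + (+66) = 248.05.
T_out = 10⁶/248.05 = 4031.4 K → 4030 K; t = 40.3.
B = 138.5·ln(40.3 − 10) − 305.0 = 138.5·ln 30.3 − 305.0 = 138.5·3.4111 − 305.0 = 167.444.
Rounded: 167.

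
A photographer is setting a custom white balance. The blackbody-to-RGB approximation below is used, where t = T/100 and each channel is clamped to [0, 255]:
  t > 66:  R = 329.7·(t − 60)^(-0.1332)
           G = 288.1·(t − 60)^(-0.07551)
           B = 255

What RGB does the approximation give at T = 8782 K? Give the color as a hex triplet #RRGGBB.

#D4E0FF

t = 8782/100 = 87.82; the t > 66 branch applies.
R = 329.7·(87.82 − 60)^(-0.1332) = 329.7·27.82^(-0.1332) = 329.7·0.64211 = 211.705.
G = 288.1·(87.82 − 60)^(-0.07551) = 288.1·27.82^(-0.07551) = 288.1·0.77792 = 224.120.
B = 255 by definition for t > 66.
Rounded: (212, 224, 255).
In hex: #D4E0FF.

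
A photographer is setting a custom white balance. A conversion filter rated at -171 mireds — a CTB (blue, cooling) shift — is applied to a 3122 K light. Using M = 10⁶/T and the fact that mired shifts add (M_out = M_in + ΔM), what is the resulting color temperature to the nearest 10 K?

M_in = 10⁶/3122 = 320.31 mireds.
M_out = 320.31 + (-171) = 149.31 mireds.
T_out = 10⁶/149.31 = 6697.6 K → 6700 K.

6700 K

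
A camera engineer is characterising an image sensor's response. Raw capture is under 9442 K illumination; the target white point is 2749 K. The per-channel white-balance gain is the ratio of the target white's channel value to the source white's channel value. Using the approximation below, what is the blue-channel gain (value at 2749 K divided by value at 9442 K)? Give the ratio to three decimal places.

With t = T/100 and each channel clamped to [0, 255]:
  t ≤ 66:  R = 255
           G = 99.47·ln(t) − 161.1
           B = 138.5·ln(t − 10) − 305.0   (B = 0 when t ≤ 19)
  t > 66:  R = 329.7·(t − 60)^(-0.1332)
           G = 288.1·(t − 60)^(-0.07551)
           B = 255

0.358

At 9442 K (t = 94.42):
  B = 255 by definition for t > 66.
At 2749 K (t = 27.49):
  B = 138.5·ln(27.49 − 10) − 305.0 = 138.5·ln 17.49 − 305.0 = 138.5·2.8616 − 305.0 = 91.336.
Gain = 91.336 / 255.000 = 0.3582 → 0.358.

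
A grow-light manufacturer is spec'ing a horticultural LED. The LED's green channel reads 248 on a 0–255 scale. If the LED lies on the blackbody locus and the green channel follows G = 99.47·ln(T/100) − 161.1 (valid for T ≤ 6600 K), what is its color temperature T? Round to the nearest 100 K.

6100 K

ln t = (248 + 161.1) / 99.47 = 4.1128.
t = e^4.1128 = 61.117.
T = 100·t = 6112 K → 6100 K to the nearest 100 K.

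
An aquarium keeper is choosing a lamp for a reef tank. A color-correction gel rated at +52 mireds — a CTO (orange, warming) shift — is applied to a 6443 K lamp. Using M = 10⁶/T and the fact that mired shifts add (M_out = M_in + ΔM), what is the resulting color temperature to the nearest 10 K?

4830 K

M_in = 10⁶/6443 = 155.21 mireds.
M_out = 155.21 + (+52) = 207.21 mireds.
T_out = 10⁶/207.21 = 4826.1 K → 4830 K.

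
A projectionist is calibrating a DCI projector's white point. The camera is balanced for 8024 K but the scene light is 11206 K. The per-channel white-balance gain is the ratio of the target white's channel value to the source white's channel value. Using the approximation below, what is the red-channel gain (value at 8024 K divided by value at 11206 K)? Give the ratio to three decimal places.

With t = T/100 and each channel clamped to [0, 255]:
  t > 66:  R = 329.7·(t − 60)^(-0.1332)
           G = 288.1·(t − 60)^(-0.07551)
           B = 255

At 11206 K (t = 112.06):
  R = 329.7·(112.06 − 60)^(-0.1332) = 329.7·52.06^(-0.1332) = 329.7·0.59069 = 194.751.
At 8024 K (t = 80.24):
  R = 329.7·(80.24 − 60)^(-0.1332) = 329.7·20.24^(-0.1332) = 329.7·0.66990 = 220.867.
Gain = 220.867 / 194.751 = 1.1341 → 1.134.

1.134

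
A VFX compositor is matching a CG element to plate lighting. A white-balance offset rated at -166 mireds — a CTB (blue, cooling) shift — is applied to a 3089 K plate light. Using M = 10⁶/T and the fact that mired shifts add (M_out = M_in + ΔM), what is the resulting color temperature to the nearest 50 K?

M_in = 10⁶/3089 = 323.73 mireds.
M_out = 323.73 + (-166) = 157.73 mireds.
T_out = 10⁶/157.73 = 6340.0 K → 6350 K.

6350 K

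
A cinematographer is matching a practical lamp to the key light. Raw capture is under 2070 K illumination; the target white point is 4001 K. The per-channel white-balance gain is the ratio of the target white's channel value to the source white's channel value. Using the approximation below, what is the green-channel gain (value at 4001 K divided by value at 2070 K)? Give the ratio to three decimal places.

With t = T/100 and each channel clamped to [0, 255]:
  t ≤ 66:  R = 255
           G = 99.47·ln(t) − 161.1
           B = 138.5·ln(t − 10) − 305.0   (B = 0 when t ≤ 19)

1.467

At 2070 K (t = 20.7):
  G = 99.47·ln 20.7 − 161.1 = 99.47·3.0301 − 161.1 = 140.307.
At 4001 K (t = 40.01):
  G = 99.47·ln 40.01 − 161.1 = 99.47·3.6891 − 161.1 = 205.858.
Gain = 205.858 / 140.307 = 1.4672 → 1.467.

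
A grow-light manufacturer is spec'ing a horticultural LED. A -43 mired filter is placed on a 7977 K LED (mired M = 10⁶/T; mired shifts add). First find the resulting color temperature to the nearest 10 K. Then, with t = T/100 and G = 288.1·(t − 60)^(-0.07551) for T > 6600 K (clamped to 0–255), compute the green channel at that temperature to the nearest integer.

211

M_in = 10⁶/7977 = 125.36; M_out = 125.36 + (-43) = 82.36.
T_out = 10⁶/82.36 = 12141.8 K → 12140 K; t = 121.4.
G = 288.1·(121.4 − 60)^(-0.07551) = 288.1·61.4^(-0.07551) = 288.1·0.73278 = 211.115.
Rounded: 211.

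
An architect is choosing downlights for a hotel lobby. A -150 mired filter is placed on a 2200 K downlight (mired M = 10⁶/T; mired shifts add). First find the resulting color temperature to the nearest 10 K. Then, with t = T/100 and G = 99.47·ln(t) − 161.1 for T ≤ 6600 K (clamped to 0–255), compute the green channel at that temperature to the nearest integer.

M_in = 10⁶/2200 = 454.55; M_out = 454.55 + (-150) = 304.55.
T_out = 10⁶/304.55 = 3283.6 K → 3280 K; t = 32.8.
G = 99.47·ln 32.8 − 161.1 = 99.47·3.4904 − 161.1 = 186.093.
Rounded: 186.

186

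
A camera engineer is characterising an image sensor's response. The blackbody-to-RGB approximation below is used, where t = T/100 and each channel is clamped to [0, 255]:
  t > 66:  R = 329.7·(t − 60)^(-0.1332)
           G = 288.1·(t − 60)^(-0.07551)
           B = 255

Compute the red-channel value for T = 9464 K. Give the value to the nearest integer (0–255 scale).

206

t = 9464/100 = 94.64; the t > 66 branch applies.
R = 329.7·(94.64 − 60)^(-0.1332) = 329.7·34.64^(-0.1332) = 329.7·0.62363 = 205.611.
Rounded: 206.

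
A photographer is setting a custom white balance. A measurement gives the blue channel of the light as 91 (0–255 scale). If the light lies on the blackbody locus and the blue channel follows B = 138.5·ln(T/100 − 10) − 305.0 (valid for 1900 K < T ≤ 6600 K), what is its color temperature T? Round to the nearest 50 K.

ln(t − 10) = (91 + 305.0) / 138.5 = 2.8592.
t − 10 = e^2.8592 = 17.448, so t = 27.448.
T = 100·t = 2745 K → 2750 K to the nearest 50 K.

2750 K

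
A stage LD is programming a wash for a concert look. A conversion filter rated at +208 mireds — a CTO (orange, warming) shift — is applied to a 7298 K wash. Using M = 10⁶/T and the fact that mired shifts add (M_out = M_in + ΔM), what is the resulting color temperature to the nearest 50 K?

M_in = 10⁶/7298 = 137.02 mireds.
M_out = 137.02 + (+208) = 345.02 mireds.
T_out = 10⁶/345.02 = 2898.4 K → 2900 K.

2900 K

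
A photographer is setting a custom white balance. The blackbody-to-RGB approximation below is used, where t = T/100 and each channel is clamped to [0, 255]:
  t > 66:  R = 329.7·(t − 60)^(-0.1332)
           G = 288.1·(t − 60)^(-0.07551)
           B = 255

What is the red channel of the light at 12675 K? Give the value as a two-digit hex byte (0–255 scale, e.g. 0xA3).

0xBC

t = 12675/100 = 126.75; the t > 66 branch applies.
R = 329.7·(126.75 − 60)^(-0.1332) = 329.7·66.75^(-0.1332) = 329.7·0.57146 = 188.409.
Rounded: 188; in hex, 0xBC.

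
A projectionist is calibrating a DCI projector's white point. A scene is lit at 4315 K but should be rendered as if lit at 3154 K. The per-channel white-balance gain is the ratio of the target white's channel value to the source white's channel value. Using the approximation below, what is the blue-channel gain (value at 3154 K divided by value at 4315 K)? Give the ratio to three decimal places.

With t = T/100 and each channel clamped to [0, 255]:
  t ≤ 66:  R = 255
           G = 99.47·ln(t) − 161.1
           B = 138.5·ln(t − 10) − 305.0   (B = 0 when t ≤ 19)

At 4315 K (t = 43.15):
  B = 138.5·ln(43.15 − 10) − 305.0 = 138.5·ln 33.15 − 305.0 = 138.5·3.5010 − 305.0 = 179.894.
At 3154 K (t = 31.54):
  B = 138.5·ln(31.54 − 10) − 305.0 = 138.5·ln 21.54 − 305.0 = 138.5·3.0699 − 305.0 = 120.183.
Gain = 120.183 / 179.894 = 0.6681 → 0.668.

0.668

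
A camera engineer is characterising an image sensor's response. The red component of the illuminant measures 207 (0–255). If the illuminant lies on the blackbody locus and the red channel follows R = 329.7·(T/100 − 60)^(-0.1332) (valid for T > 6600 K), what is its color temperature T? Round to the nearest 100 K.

9300 K

(t − 60)^(-0.1332) = 207/329.7 = 0.62784.
t − 60 = 0.62784^(1/-0.1332) = 0.62784^(-7.508) = 32.933, so t = 92.933.
T = 100·t = 9293 K → 9300 K to the nearest 100 K.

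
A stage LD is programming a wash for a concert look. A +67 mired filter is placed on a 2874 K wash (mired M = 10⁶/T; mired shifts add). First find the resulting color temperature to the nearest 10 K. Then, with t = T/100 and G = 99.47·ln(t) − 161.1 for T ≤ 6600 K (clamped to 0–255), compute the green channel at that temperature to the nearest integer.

155

M_in = 10⁶/2874 = 347.95; M_out = 347.95 + (+67) = 414.95.
T_out = 10⁶/414.95 = 2409.9 K → 2410 K; t = 24.1.
G = 99.47·ln 24.1 − 161.1 = 99.47·3.1822 − 161.1 = 155.435.
Rounded: 155.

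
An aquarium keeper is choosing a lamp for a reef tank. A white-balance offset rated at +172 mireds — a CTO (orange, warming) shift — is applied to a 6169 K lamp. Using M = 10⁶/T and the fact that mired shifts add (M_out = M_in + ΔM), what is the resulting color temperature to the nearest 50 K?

3000 K

M_in = 10⁶/6169 = 162.10 mireds.
M_out = 162.10 + (+172) = 334.10 mireds.
T_out = 10⁶/334.10 = 2993.1 K → 3000 K.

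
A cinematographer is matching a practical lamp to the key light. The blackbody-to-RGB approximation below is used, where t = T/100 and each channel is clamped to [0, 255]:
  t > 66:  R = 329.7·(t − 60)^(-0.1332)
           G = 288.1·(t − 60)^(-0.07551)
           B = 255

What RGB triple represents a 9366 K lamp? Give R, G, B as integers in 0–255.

R=206, G=221, B=255

t = 9366/100 = 93.66; the t > 66 branch applies.
R = 329.7·(93.66 − 60)^(-0.1332) = 329.7·33.66^(-0.1332) = 329.7·0.62602 = 206.399.
G = 288.1·(93.66 − 60)^(-0.07551) = 288.1·33.66^(-0.07551) = 288.1·0.76681 = 220.918.
B = 255 by definition for t > 66.
Rounded: (206, 221, 255).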